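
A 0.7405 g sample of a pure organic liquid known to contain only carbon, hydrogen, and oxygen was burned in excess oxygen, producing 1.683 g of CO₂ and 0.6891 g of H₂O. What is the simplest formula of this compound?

mol C = 1.683 g CO₂ ÷ 44.009 g/mol = 0.038242 mol
mol H = 2 × 0.6891 g H₂O ÷ 18.015 g/mol = 0.076503 mol
mass O = 0.7405 − (0.45933 + 0.077115) = 0.20406 g → mol O = 0.20406 ÷ 15.999 = 0.012754 mol
Divide by the smallest (0.012754 mol): C 2.998, H 5.998, O 1.000

C3H6O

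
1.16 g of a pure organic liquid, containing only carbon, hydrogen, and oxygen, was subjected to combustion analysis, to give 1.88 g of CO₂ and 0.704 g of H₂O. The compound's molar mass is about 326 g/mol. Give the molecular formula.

mol C = 1.88 g CO₂ ÷ 44.009 g/mol = 0.04272 mol
mol H = 2 × 0.704 g H₂O ÷ 18.015 g/mol = 0.07816 mol
mass O = 1.16 − (0.5131 + 0.07878) = 0.5681 g → mol O = 0.5681 ÷ 15.999 = 0.03551 mol
Divide by the smallest (0.03551 mol): C 1.203, H 2.201, O 1.000
Multiplying each by 5 gives whole numbers: C 6.01, H 11.00, O 5.00
Empirical formula: C6H11O5
Empirical-formula mass = 163.15 g/mol; 326 ÷ 163.15 ≈ 2, so the molecular formula is C12H22O10.

C12H22O10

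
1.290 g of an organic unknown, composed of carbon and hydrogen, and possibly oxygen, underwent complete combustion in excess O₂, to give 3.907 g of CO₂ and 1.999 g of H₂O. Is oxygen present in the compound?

no

mol C = 3.907 g CO₂ ÷ 44.009 g/mol = 0.088777 mol
mol H = 2 × 1.999 g H₂O ÷ 18.015 g/mol = 0.22193 mol
C and H together account for 1.2900 g — essentially the entire 1.290 g sample — so the compound contains no oxygen.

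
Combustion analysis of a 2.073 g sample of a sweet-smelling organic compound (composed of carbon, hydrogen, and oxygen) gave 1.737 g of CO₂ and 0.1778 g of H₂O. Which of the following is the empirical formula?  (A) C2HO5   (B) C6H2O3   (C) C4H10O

mol C = 1.737 g CO₂ ÷ 44.009 g/mol = 0.039469 mol
mol H = 2 × 0.1778 g H₂O ÷ 18.015 g/mol = 0.019739 mol
mass O = 2.073 − (0.47406 + 0.019897) = 1.5790 g → mol O = 1.5790 ÷ 15.999 = 0.098696 mol
Divide by the smallest (0.019739 mol): C 2.000, H 1.000, O 5.000

(A) C2HO5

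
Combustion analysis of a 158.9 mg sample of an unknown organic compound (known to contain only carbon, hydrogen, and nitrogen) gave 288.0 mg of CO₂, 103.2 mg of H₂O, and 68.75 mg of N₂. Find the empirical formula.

mol C = 0.2880 g CO₂ ÷ 44.009 g/mol = 0.0065441 mol
mol H = 2 × 0.1032 g H₂O ÷ 18.015 g/mol = 0.011457 mol
mol N = 2 × 0.06875 g N₂ ÷ 28.014 g/mol = 0.0049083 mol
Divide by the smallest (0.0049083 mol): C 1.333, H 2.334, N 1.000
Multiplying each by 3 gives whole numbers: C 4.00, H 7.00, N 3.00

C4H7N3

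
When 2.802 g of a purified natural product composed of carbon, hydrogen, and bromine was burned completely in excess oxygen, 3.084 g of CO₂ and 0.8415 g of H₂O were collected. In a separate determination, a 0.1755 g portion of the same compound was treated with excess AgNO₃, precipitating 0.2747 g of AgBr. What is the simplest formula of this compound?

mol C = 3.084 g CO₂ ÷ 44.009 g/mol = 0.070077 mol
mol H = 2 × 0.8415 g H₂O ÷ 18.015 g/mol = 0.093422 mol
From the AgBr data: mol Br per gram of compound = (0.2747 ÷ 187.772) ÷ 0.1755 = 0.0083359 mol/g, so in the 2.802 g combustion sample mol Br = 0.023357 mol
Divide by the smallest (0.023357 mol): C 3.000, H 4.000, Br 1.000

C3H4Br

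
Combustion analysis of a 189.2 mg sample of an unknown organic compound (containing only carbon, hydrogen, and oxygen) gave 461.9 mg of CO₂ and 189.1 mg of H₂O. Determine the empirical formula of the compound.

C4H8O

mol C = 0.4619 g CO₂ ÷ 44.009 g/mol = 0.010496 mol
mol H = 2 × 0.1891 g H₂O ÷ 18.015 g/mol = 0.020994 mol
mass O = 0.1892 − (0.12606 + 0.021162) = 0.041976 g → mol O = 0.041976 ÷ 15.999 = 0.0026237 mol
Divide by the smallest (0.0026237 mol): C 4.000, H 8.002, O 1.000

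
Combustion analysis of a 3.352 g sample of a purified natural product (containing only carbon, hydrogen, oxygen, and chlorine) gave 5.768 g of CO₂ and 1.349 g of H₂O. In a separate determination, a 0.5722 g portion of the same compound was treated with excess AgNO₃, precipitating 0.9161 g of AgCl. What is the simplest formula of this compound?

C7H8Cl2O

mol C = 5.768 g CO₂ ÷ 44.009 g/mol = 0.13106 mol
mol H = 2 × 1.349 g H₂O ÷ 18.015 g/mol = 0.14976 mol
From the AgCl data: mol Cl per gram of compound = (0.9161 ÷ 143.318) ÷ 0.5722 = 0.011171 mol/g, so in the 3.352 g combustion sample mol Cl = 0.037445 mol
mass O = 3.352 − (1.5742 + 0.15096 + 1.3274) = 0.29939 g → mol O = 0.29939 ÷ 15.999 = 0.018713 mol
Divide by the smallest (0.018713 mol): C 7.004, H 8.003, Cl 2.001, O 1.000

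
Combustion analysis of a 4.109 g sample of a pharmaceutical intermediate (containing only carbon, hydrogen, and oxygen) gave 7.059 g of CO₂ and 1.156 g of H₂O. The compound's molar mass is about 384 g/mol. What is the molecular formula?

C15H12O12

mol C = 7.059 g CO₂ ÷ 44.009 g/mol = 0.16040 mol
mol H = 2 × 1.156 g H₂O ÷ 18.015 g/mol = 0.12834 mol
mass O = 4.109 − (1.9266 + 0.12936) = 2.0531 g → mol O = 2.0531 ÷ 15.999 = 0.12833 mol
Divide by the smallest (0.12833 mol): C 1.250, H 1.000, O 1.000
Multiplying each by 4 gives whole numbers: C 5.00, H 4.00, O 4.00
Empirical formula: C5H4O4
Empirical-formula mass = 128.08 g/mol; 384 ÷ 128.08 ≈ 3, so the molecular formula is C15H12O12.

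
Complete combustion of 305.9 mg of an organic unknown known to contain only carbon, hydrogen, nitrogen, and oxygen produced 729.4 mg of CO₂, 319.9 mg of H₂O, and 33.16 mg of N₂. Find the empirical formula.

C7H15NO

mol C = 0.7294 g CO₂ ÷ 44.009 g/mol = 0.016574 mol
mol H = 2 × 0.3199 g H₂O ÷ 18.015 g/mol = 0.035515 mol
mol N = 2 × 0.03316 g N₂ ÷ 28.014 g/mol = 0.0023674 mol
mass O = 0.3059 − (0.19907 + 0.035799 + 0.033160) = 0.037872 g → mol O = 0.037872 ÷ 15.999 = 0.0023672 mol
Divide by the smallest (0.0023672 mol): C 7.002, H 15.003, N 1.000, O 1.000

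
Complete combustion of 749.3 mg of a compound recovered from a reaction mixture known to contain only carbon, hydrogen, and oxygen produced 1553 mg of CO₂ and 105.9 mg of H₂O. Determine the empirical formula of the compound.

mol C = 1.553 g CO₂ ÷ 44.009 g/mol = 0.035288 mol
mol H = 2 × 0.1059 g H₂O ÷ 18.015 g/mol = 0.011757 mol
mass O = 0.7493 − (0.42385 + 0.011851) = 0.31360 g → mol O = 0.31360 ÷ 15.999 = 0.019601 mol
Divide by the smallest (0.011757 mol): C 3.001, H 1.000, O 1.667
Multiplying each by 3 gives whole numbers: C 9.00, H 3.00, O 5.00

C9H3O5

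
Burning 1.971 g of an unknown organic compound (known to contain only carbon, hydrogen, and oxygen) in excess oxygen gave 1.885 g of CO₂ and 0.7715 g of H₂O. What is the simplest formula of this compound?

mol C = 1.885 g CO₂ ÷ 44.009 g/mol = 0.042832 mol
mol H = 2 × 0.7715 g H₂O ÷ 18.015 g/mol = 0.085651 mol
mass O = 1.971 − (0.51446 + 0.086336) = 1.3702 g → mol O = 1.3702 ÷ 15.999 = 0.085643 mol
Divide by the smallest (0.042832 mol): C 1.000, H 2.000, O 2.000

CH2O2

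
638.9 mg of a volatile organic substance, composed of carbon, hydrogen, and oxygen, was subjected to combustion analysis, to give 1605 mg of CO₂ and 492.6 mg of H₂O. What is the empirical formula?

C4H6O

mol C = 1.605 g CO₂ ÷ 44.009 g/mol = 0.036470 mol
mol H = 2 × 0.4926 g H₂O ÷ 18.015 g/mol = 0.054688 mol
mass O = 0.6389 − (0.43804 + 0.055125) = 0.14574 g → mol O = 0.14574 ÷ 15.999 = 0.0091091 mol
Divide by the smallest (0.0091091 mol): C 4.004, H 6.004, O 1.000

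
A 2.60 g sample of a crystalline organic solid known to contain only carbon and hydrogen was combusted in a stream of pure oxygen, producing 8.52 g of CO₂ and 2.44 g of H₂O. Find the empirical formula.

C5H7

mol C = 8.52 g CO₂ ÷ 44.009 g/mol = 0.1936 mol
mol H = 2 × 2.44 g H₂O ÷ 18.015 g/mol = 0.2709 mol
Divide by the smallest (0.1936 mol): C 1.000, H 1.399
Multiplying each by 5 gives whole numbers: C 5.00, H 7.00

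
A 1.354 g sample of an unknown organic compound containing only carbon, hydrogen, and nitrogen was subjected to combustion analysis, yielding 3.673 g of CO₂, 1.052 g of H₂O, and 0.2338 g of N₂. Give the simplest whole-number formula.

C5H7N

mol C = 3.673 g CO₂ ÷ 44.009 g/mol = 0.083460 mol
mol H = 2 × 1.052 g H₂O ÷ 18.015 g/mol = 0.11679 mol
mol N = 2 × 0.2338 g N₂ ÷ 28.014 g/mol = 0.016692 mol
Divide by the smallest (0.016692 mol): C 5.000, H 6.997, N 1.000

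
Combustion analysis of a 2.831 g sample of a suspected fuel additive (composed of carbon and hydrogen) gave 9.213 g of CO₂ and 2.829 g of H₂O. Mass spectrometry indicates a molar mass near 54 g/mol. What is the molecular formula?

mol C = 9.213 g CO₂ ÷ 44.009 g/mol = 0.20934 mol
mol H = 2 × 2.829 g H₂O ÷ 18.015 g/mol = 0.31407 mol
Divide by the smallest (0.20934 mol): C 1.000, H 1.500
Multiplying each by 2 gives whole numbers: C 2.00, H 3.00
Empirical formula: C2H3
Empirical-formula mass = 27.05 g/mol; 54 ÷ 27.05 ≈ 2, so the molecular formula is C4H6.

C4H6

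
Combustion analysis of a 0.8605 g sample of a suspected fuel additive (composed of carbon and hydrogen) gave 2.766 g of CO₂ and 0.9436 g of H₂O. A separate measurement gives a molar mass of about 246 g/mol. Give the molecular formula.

mol C = 2.766 g CO₂ ÷ 44.009 g/mol = 0.062851 mol
mol H = 2 × 0.9436 g H₂O ÷ 18.015 g/mol = 0.10476 mol
Divide by the smallest (0.062851 mol): C 1.000, H 1.667
Multiplying each by 3 gives whole numbers: C 3.00, H 5.00
Empirical formula: C3H5
Empirical-formula mass = 41.07 g/mol; 246 ÷ 41.07 ≈ 6, so the molecular formula is C18H30.

C18H30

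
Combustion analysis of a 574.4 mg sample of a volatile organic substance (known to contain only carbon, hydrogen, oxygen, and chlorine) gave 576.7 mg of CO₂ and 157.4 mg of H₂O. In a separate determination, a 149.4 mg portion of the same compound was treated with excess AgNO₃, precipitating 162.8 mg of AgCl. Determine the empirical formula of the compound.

mol C = 0.5767 g CO₂ ÷ 44.009 g/mol = 0.013104 mol
mol H = 2 × 0.1574 g H₂O ÷ 18.015 g/mol = 0.017474 mol
From the AgCl data: mol Cl per gram of compound = (0.1628 ÷ 143.318) ÷ 0.1494 = 0.0076033 mol/g, so in the 0.5744 g combustion sample mol Cl = 0.0043673 mol
mass O = 0.5744 − (0.15739 + 0.017614 + 0.15482) = 0.24457 g → mol O = 0.24457 ÷ 15.999 = 0.015287 mol
Divide by the smallest (0.0043673 mol): C 3.000, H 4.001, Cl 1.000, O 3.500
Multiplying each by 2 gives whole numbers: C 6.00, H 8.00, Cl 2.00, O 7.00

C6H8Cl2O7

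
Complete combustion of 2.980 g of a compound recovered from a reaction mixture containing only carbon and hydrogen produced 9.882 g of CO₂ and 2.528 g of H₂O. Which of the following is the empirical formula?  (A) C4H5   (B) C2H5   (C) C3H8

(A) C4H5

mol C = 9.882 g CO₂ ÷ 44.009 g/mol = 0.22454 mol
mol H = 2 × 2.528 g H₂O ÷ 18.015 g/mol = 0.28066 mol
Divide by the smallest (0.22454 mol): C 1.000, H 1.250
Multiplying each by 4 gives whole numbers: C 4.00, H 5.00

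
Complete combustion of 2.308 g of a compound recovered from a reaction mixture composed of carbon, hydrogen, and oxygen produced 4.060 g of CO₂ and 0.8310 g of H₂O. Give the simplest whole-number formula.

mol C = 4.060 g CO₂ ÷ 44.009 g/mol = 0.092254 mol
mol H = 2 × 0.8310 g H₂O ÷ 18.015 g/mol = 0.092256 mol
mass O = 2.308 − (1.1081 + 0.092995) = 1.1069 g → mol O = 1.1069 ÷ 15.999 = 0.069188 mol
Divide by the smallest (0.069188 mol): C 1.333, H 1.333, O 1.000
Multiplying each by 3 gives whole numbers: C 4.00, H 4.00, O 3.00

C4H4O3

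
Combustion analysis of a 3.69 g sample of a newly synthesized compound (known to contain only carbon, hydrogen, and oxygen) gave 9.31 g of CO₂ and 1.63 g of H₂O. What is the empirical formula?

C7H6O2

mol C = 9.31 g CO₂ ÷ 44.009 g/mol = 0.2115 mol
mol H = 2 × 1.63 g H₂O ÷ 18.015 g/mol = 0.1810 mol
mass O = 3.69 − (2.541 + 0.1824) = 0.9667 g → mol O = 0.9667 ÷ 15.999 = 0.06042 mol
Divide by the smallest (0.06042 mol): C 3.501, H 2.995, O 1.000
Multiplying each by 2 gives whole numbers: C 7.00, H 5.99, O 2.00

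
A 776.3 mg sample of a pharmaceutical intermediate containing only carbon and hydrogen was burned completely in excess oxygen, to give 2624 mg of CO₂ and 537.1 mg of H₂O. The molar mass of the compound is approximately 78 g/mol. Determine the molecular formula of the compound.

C6H6

mol C = 2.624 g CO₂ ÷ 44.009 g/mol = 0.059624 mol
mol H = 2 × 0.5371 g H₂O ÷ 18.015 g/mol = 0.059628 mol
Divide by the smallest (0.059624 mol): C 1.000, H 1.000
Empirical formula: CH
Empirical-formula mass = 13.02 g/mol; 78 ÷ 13.02 ≈ 6, so the molecular formula is C6H6.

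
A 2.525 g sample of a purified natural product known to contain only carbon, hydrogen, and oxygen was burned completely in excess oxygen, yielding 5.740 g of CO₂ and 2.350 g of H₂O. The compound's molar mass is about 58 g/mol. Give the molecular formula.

mol C = 5.740 g CO₂ ÷ 44.009 g/mol = 0.13043 mol
mol H = 2 × 2.350 g H₂O ÷ 18.015 g/mol = 0.26089 mol
mass O = 2.525 − (1.5666 + 0.26298) = 0.69545 g → mol O = 0.69545 ÷ 15.999 = 0.043468 mol
Divide by the smallest (0.043468 mol): C 3.001, H 6.002, O 1.000
Empirical formula: C3H6O
Empirical-formula mass = 58.08 g/mol; 58 ÷ 58.08 ≈ 1, so the molecular formula is C3H6O.

C3H6O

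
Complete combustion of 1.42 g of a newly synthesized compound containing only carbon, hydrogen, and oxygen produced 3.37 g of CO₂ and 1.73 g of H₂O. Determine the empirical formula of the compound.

C4H10O

mol C = 3.37 g CO₂ ÷ 44.009 g/mol = 0.07658 mol
mol H = 2 × 1.73 g H₂O ÷ 18.015 g/mol = 0.1921 mol
mass O = 1.42 − (0.9197 + 0.1936) = 0.3067 g → mol O = 0.3067 ÷ 15.999 = 0.01917 mol
Divide by the smallest (0.01917 mol): C 3.995, H 10.020, O 1.000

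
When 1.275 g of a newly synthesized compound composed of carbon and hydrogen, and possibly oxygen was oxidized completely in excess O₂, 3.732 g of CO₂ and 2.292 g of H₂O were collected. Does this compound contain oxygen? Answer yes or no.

no

mol C = 3.732 g CO₂ ÷ 44.009 g/mol = 0.084801 mol
mol H = 2 × 2.292 g H₂O ÷ 18.015 g/mol = 0.25445 mol
C and H together account for 1.2750 g — essentially the entire 1.275 g sample — so the compound contains no oxygen.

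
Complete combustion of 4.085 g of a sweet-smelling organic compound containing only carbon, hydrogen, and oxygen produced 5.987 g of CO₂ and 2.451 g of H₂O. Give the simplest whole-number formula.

mol C = 5.987 g CO₂ ÷ 44.009 g/mol = 0.13604 mol
mol H = 2 × 2.451 g H₂O ÷ 18.015 g/mol = 0.27211 mol
mass O = 4.085 − (1.6340 + 0.27428) = 2.1767 g → mol O = 2.1767 ÷ 15.999 = 0.13605 mol
Divide by the smallest (0.13604 mol): C 1.000, H 2.000, O 1.000

CH2O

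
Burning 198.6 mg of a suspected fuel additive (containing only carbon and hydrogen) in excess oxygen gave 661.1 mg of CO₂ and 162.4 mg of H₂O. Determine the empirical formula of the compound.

C5H6

mol C = 0.6611 g CO₂ ÷ 44.009 g/mol = 0.015022 mol
mol H = 2 × 0.1624 g H₂O ÷ 18.015 g/mol = 0.018029 mol
Divide by the smallest (0.015022 mol): C 1.000, H 1.200
Multiplying each by 5 gives whole numbers: C 5.00, H 6.00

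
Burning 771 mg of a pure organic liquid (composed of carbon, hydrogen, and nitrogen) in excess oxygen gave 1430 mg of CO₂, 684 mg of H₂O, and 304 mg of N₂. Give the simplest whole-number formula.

C3H7N2

mol C = 1.43 g CO₂ ÷ 44.009 g/mol = 0.03249 mol
mol H = 2 × 0.684 g H₂O ÷ 18.015 g/mol = 0.07594 mol
mol N = 2 × 0.304 g N₂ ÷ 28.014 g/mol = 0.02170 mol
Divide by the smallest (0.02170 mol): C 1.497, H 3.499, N 1.000
Multiplying each by 2 gives whole numbers: C 2.99, H 7.00, N 2.00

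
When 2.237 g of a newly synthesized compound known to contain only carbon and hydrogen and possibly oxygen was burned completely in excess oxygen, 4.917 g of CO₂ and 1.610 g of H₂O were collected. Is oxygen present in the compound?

mol C = 4.917 g CO₂ ÷ 44.009 g/mol = 0.11173 mol
mol H = 2 × 1.610 g H₂O ÷ 18.015 g/mol = 0.17874 mol
C and H account for only 1.5221 g of the 2.237 g sample; the remaining 0.71488 g must be oxygen.

yes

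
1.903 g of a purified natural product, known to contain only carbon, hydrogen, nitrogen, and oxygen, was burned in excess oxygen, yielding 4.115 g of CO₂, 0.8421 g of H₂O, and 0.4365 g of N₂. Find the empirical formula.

mol C = 4.115 g CO₂ ÷ 44.009 g/mol = 0.093504 mol
mol H = 2 × 0.8421 g H₂O ÷ 18.015 g/mol = 0.093489 mol
mol N = 2 × 0.4365 g N₂ ÷ 28.014 g/mol = 0.031163 mol
mass O = 1.903 − (1.1231 + 0.094237 + 0.43650) = 0.24919 g → mol O = 0.24919 ÷ 15.999 = 0.015575 mol
Divide by the smallest (0.015575 mol): C 6.003, H 6.002, N 2.001, O 1.000

C6H6N2O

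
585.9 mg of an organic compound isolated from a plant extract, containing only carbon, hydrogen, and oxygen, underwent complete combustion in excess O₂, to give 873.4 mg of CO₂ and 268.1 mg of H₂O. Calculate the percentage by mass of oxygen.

mol C = 0.8734 g CO₂ ÷ 44.009 g/mol = 0.019846 mol
mol H = 2 × 0.2681 g H₂O ÷ 18.015 g/mol = 0.029764 mol
mass O = 0.5859 − (0.23837 + 0.030002) = 0.31753 g → mol O = 0.31753 ÷ 15.999 = 0.019847 mol
mass % O = 0.31753 g ÷ 0.5859 g × 100%

54.19%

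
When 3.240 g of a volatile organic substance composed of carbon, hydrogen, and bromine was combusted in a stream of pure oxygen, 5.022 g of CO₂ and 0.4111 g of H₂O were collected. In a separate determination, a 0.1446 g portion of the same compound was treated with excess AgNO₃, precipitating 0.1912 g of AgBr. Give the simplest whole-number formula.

mol C = 5.022 g CO₂ ÷ 44.009 g/mol = 0.11411 mol
mol H = 2 × 0.4111 g H₂O ÷ 18.015 g/mol = 0.045640 mol
From the AgBr data: mol Br per gram of compound = (0.1912 ÷ 187.772) ÷ 0.1446 = 0.0070419 mol/g, so in the 3.240 g combustion sample mol Br = 0.022816 mol
Divide by the smallest (0.022816 mol): C 5.002, H 2.000, Br 1.000

C5H2Br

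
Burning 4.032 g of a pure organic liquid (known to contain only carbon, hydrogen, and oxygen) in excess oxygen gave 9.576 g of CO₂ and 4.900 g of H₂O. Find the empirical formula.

C4H10O

mol C = 9.576 g CO₂ ÷ 44.009 g/mol = 0.21759 mol
mol H = 2 × 4.900 g H₂O ÷ 18.015 g/mol = 0.54399 mol
mass O = 4.032 − (2.6135 + 0.54834) = 0.87016 g → mol O = 0.87016 ÷ 15.999 = 0.054388 mol
Divide by the smallest (0.054388 mol): C 4.001, H 10.002, O 1.000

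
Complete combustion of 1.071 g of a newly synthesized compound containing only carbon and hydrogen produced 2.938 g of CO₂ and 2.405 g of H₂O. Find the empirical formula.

CH4

mol C = 2.938 g CO₂ ÷ 44.009 g/mol = 0.066759 mol
mol H = 2 × 2.405 g H₂O ÷ 18.015 g/mol = 0.26700 mol
Divide by the smallest (0.066759 mol): C 1.000, H 3.999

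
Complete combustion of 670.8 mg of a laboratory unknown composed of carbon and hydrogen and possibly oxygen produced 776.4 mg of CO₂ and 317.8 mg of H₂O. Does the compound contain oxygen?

yes

mol C = 0.7764 g CO₂ ÷ 44.009 g/mol = 0.017642 mol
mol H = 2 × 0.3178 g H₂O ÷ 18.015 g/mol = 0.035282 mol
C and H account for only 0.24746 g of the 0.6708 g sample; the remaining 0.42334 g must be oxygen.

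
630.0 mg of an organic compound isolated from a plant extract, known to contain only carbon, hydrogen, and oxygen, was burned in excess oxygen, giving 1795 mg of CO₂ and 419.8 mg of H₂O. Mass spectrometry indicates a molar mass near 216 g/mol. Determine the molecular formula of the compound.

mol C = 1.795 g CO₂ ÷ 44.009 g/mol = 0.040787 mol
mol H = 2 × 0.4198 g H₂O ÷ 18.015 g/mol = 0.046606 mol
mass O = 0.6300 − (0.48989 + 0.046978) = 0.093128 g → mol O = 0.093128 ÷ 15.999 = 0.0058208 mol
Divide by the smallest (0.0058208 mol): C 7.007, H 8.007, O 1.000
Empirical formula: C7H8O
Empirical-formula mass = 108.14 g/mol; 216 ÷ 108.14 ≈ 2, so the molecular formula is C14H16O2.

C14H16O2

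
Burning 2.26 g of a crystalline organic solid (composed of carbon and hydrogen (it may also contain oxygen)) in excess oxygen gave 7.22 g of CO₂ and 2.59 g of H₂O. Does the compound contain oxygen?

no

mol C = 7.22 g CO₂ ÷ 44.009 g/mol = 0.1641 mol
mol H = 2 × 2.59 g H₂O ÷ 18.015 g/mol = 0.2875 mol
C and H together account for 2.260 g — essentially the entire 2.26 g sample — so the compound contains no oxygen.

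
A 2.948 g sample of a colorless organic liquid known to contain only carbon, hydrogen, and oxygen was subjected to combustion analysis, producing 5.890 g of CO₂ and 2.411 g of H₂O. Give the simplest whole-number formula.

mol C = 5.890 g CO₂ ÷ 44.009 g/mol = 0.13384 mol
mol H = 2 × 2.411 g H₂O ÷ 18.015 g/mol = 0.26767 mol
mass O = 2.948 − (1.6075 + 0.26981) = 1.0707 g → mol O = 1.0707 ÷ 15.999 = 0.066922 mol
Divide by the smallest (0.066922 mol): C 2.000, H 4.000, O 1.000

C2H4O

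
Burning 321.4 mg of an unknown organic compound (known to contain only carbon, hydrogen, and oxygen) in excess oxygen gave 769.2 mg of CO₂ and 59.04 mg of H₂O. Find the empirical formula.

C8H3O3

mol C = 0.7692 g CO₂ ÷ 44.009 g/mol = 0.017478 mol
mol H = 2 × 0.05904 g H₂O ÷ 18.015 g/mol = 0.0065545 mol
mass O = 0.3214 − (0.20993 + 0.0066070) = 0.10486 g → mol O = 0.10486 ÷ 15.999 = 0.0065543 mol
Divide by the smallest (0.0065543 mol): C 2.667, H 1.000, O 1.000
Multiplying each by 3 gives whole numbers: C 8.00, H 3.00, O 3.00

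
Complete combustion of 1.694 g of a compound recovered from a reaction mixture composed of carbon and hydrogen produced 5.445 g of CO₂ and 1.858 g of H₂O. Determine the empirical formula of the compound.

mol C = 5.445 g CO₂ ÷ 44.009 g/mol = 0.12372 mol
mol H = 2 × 1.858 g H₂O ÷ 18.015 g/mol = 0.20627 mol
Divide by the smallest (0.12372 mol): C 1.000, H 1.667
Multiplying each by 3 gives whole numbers: C 3.00, H 5.00

C3H5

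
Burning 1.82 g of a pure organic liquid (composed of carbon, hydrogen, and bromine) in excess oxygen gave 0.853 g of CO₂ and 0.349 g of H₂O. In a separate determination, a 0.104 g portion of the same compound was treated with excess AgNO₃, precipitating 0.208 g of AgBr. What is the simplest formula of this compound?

CH2Br

mol C = 0.853 g CO₂ ÷ 44.009 g/mol = 0.01938 mol
mol H = 2 × 0.349 g H₂O ÷ 18.015 g/mol = 0.03875 mol
From the AgBr data: mol Br per gram of compound = (0.208 ÷ 187.772) ÷ 0.104 = 0.01065 mol/g, so in the 1.82 g combustion sample mol Br = 0.01939 mol
Divide by the smallest (0.01938 mol): C 1.000, H 1.999, Br 1.000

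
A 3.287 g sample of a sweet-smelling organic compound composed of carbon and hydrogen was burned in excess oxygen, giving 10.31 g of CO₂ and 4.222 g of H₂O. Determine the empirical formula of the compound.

CH2

mol C = 10.31 g CO₂ ÷ 44.009 g/mol = 0.23427 mol
mol H = 2 × 4.222 g H₂O ÷ 18.015 g/mol = 0.46872 mol
Divide by the smallest (0.23427 mol): C 1.000, H 2.001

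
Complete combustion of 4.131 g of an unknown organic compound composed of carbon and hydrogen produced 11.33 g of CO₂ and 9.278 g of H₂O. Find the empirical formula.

mol C = 11.33 g CO₂ ÷ 44.009 g/mol = 0.25745 mol
mol H = 2 × 9.278 g H₂O ÷ 18.015 g/mol = 1.0300 mol
Divide by the smallest (0.25745 mol): C 1.000, H 4.001

CH4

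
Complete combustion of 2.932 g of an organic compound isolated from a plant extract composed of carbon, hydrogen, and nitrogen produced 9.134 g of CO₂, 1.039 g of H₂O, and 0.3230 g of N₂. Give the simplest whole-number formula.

C9H5N

mol C = 9.134 g CO₂ ÷ 44.009 g/mol = 0.20755 mol
mol H = 2 × 1.039 g H₂O ÷ 18.015 g/mol = 0.11535 mol
mol N = 2 × 0.3230 g N₂ ÷ 28.014 g/mol = 0.023060 mol
Divide by the smallest (0.023060 mol): C 9.000, H 5.002, N 1.000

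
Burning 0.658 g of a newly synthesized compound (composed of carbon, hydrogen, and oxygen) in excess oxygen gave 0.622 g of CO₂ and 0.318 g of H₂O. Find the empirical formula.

C2H5O4

mol C = 0.622 g CO₂ ÷ 44.009 g/mol = 0.01413 mol
mol H = 2 × 0.318 g H₂O ÷ 18.015 g/mol = 0.03530 mol
mass O = 0.658 − (0.1698 + 0.03559) = 0.4527 g → mol O = 0.4527 ÷ 15.999 = 0.02829 mol
Divide by the smallest (0.01413 mol): C 1.000, H 2.498, O 2.002
Multiplying each by 2 gives whole numbers: C 2.00, H 5.00, O 4.00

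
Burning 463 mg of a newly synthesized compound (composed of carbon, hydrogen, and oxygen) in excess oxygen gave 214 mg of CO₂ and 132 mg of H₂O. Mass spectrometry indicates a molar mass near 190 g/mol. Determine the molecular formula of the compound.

mol C = 0.214 g CO₂ ÷ 44.009 g/mol = 0.004863 mol
mol H = 2 × 0.132 g H₂O ÷ 18.015 g/mol = 0.01465 mol
mass O = 0.463 − (0.05841 + 0.01477) = 0.3898 g → mol O = 0.3898 ÷ 15.999 = 0.02437 mol
Divide by the smallest (0.004863 mol): C 1.000, H 3.014, O 5.011
Empirical formula: CH3O5
Empirical-formula mass = 95.03 g/mol; 190 ÷ 95.03 ≈ 2, so the molecular formula is C2H6O10.

C2H6O10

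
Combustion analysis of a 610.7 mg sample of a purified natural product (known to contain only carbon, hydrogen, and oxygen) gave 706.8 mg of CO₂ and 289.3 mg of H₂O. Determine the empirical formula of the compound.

mol C = 0.7068 g CO₂ ÷ 44.009 g/mol = 0.016060 mol
mol H = 2 × 0.2893 g H₂O ÷ 18.015 g/mol = 0.032118 mol
mass O = 0.6107 − (0.19290 + 0.032375) = 0.38542 g → mol O = 0.38542 ÷ 15.999 = 0.024091 mol
Divide by the smallest (0.016060 mol): C 1.000, H 2.000, O 1.500
Multiplying each by 2 gives whole numbers: C 2.00, H 4.00, O 3.00

C2H4O3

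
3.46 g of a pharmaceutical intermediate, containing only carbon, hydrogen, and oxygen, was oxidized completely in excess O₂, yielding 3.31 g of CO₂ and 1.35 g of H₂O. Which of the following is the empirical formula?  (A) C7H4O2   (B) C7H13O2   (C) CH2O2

mol C = 3.31 g CO₂ ÷ 44.009 g/mol = 0.07521 mol
mol H = 2 × 1.35 g H₂O ÷ 18.015 g/mol = 0.1499 mol
mass O = 3.46 − (0.9034 + 0.1511) = 2.406 g → mol O = 2.406 ÷ 15.999 = 0.1504 mol
Divide by the smallest (0.07521 mol): C 1.000, H 1.993, O 1.999

(C) CH2O2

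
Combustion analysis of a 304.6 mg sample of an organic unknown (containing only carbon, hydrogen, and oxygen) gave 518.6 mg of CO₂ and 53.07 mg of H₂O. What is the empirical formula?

mol C = 0.5186 g CO₂ ÷ 44.009 g/mol = 0.011784 mol
mol H = 2 × 0.05307 g H₂O ÷ 18.015 g/mol = 0.0058918 mol
mass O = 0.3046 − (0.14154 + 0.0059389) = 0.15712 g → mol O = 0.15712 ÷ 15.999 = 0.0098209 mol
Divide by the smallest (0.0058918 mol): C 2.000, H 1.000, O 1.667
Multiplying each by 3 gives whole numbers: C 6.00, H 3.00, O 5.00

C6H3O5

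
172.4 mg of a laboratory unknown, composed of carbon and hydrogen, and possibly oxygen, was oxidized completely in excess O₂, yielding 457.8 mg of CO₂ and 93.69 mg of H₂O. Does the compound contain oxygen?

yes

mol C = 0.4578 g CO₂ ÷ 44.009 g/mol = 0.010402 mol
mol H = 2 × 0.09369 g H₂O ÷ 18.015 g/mol = 0.010401 mol
C and H account for only 0.13543 g of the 0.1724 g sample; the remaining 0.036972 g must be oxygen.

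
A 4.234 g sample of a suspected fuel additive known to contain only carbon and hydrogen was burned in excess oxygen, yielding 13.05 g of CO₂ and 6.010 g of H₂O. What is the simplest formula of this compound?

C4H9

mol C = 13.05 g CO₂ ÷ 44.009 g/mol = 0.29653 mol
mol H = 2 × 6.010 g H₂O ÷ 18.015 g/mol = 0.66722 mol
Divide by the smallest (0.29653 mol): C 1.000, H 2.250
Multiplying each by 4 gives whole numbers: C 4.00, H 9.00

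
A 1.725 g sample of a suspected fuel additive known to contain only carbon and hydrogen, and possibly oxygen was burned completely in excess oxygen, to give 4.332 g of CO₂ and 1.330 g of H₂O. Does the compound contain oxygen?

mol C = 4.332 g CO₂ ÷ 44.009 g/mol = 0.098434 mol
mol H = 2 × 1.330 g H₂O ÷ 18.015 g/mol = 0.14765 mol
C and H account for only 1.3311 g of the 1.725 g sample; the remaining 0.39387 g must be oxygen.

yes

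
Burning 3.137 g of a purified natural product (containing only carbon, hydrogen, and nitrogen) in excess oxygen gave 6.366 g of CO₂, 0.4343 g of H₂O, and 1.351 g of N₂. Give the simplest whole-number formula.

mol C = 6.366 g CO₂ ÷ 44.009 g/mol = 0.14465 mol
mol H = 2 × 0.4343 g H₂O ÷ 18.015 g/mol = 0.048215 mol
mol N = 2 × 1.351 g N₂ ÷ 28.014 g/mol = 0.096452 mol
Divide by the smallest (0.048215 mol): C 3.000, H 1.000, N 2.000

C3HN2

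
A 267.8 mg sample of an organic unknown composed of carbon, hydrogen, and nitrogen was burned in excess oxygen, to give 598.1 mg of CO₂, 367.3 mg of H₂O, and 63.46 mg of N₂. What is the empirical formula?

mol C = 0.5981 g CO₂ ÷ 44.009 g/mol = 0.013590 mol
mol H = 2 × 0.3673 g H₂O ÷ 18.015 g/mol = 0.040777 mol
mol N = 2 × 0.06346 g N₂ ÷ 28.014 g/mol = 0.0045306 mol
Divide by the smallest (0.0045306 mol): C 3.000, H 9.000, N 1.000

C3H9N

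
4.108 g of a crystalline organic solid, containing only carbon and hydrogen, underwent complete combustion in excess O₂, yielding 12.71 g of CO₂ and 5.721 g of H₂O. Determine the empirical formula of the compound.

C5H11

mol C = 12.71 g CO₂ ÷ 44.009 g/mol = 0.28880 mol
mol H = 2 × 5.721 g H₂O ÷ 18.015 g/mol = 0.63514 mol
Divide by the smallest (0.28880 mol): C 1.000, H 2.199
Multiplying each by 5 gives whole numbers: C 5.00, H 11.00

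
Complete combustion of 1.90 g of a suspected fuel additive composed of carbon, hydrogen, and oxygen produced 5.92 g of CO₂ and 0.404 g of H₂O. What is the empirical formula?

C9H3O

mol C = 5.92 g CO₂ ÷ 44.009 g/mol = 0.1345 mol
mol H = 2 × 0.404 g H₂O ÷ 18.015 g/mol = 0.04485 mol
mass O = 1.90 − (1.616 + 0.04521) = 0.2391 g → mol O = 0.2391 ÷ 15.999 = 0.01494 mol
Divide by the smallest (0.01494 mol): C 9.001, H 3.001, O 1.000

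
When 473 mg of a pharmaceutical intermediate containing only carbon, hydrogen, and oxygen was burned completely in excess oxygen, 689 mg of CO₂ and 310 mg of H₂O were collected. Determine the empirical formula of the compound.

mol C = 0.689 g CO₂ ÷ 44.009 g/mol = 0.01566 mol
mol H = 2 × 0.310 g H₂O ÷ 18.015 g/mol = 0.03442 mol
mass O = 0.473 − (0.1880 + 0.03469) = 0.2503 g → mol O = 0.2503 ÷ 15.999 = 0.01564 mol
Divide by the smallest (0.01564 mol): C 1.001, H 2.200, O 1.000
Multiplying each by 5 gives whole numbers: C 5.00, H 11.00, O 5.00

C5H11O5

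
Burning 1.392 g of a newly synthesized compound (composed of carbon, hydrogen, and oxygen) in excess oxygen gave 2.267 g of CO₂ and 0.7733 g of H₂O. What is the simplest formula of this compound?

mol C = 2.267 g CO₂ ÷ 44.009 g/mol = 0.051512 mol
mol H = 2 × 0.7733 g H₂O ÷ 18.015 g/mol = 0.085851 mol
mass O = 1.392 − (0.61871 + 0.086537) = 0.68675 g → mol O = 0.68675 ÷ 15.999 = 0.042925 mol
Divide by the smallest (0.042925 mol): C 1.200, H 2.000, O 1.000
Multiplying each by 5 gives whole numbers: C 6.00, H 10.00, O 5.00

C6H10O5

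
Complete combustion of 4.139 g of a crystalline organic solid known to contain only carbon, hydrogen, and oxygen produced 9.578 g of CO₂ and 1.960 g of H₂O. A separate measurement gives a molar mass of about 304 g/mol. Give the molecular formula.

C16H16O6

mol C = 9.578 g CO₂ ÷ 44.009 g/mol = 0.21764 mol
mol H = 2 × 1.960 g H₂O ÷ 18.015 g/mol = 0.21760 mol
mass O = 4.139 − (2.6140 + 0.21934) = 1.3056 g → mol O = 1.3056 ÷ 15.999 = 0.081606 mol
Divide by the smallest (0.081606 mol): C 2.667, H 2.666, O 1.000
Multiplying each by 3 gives whole numbers: C 8.00, H 8.00, O 3.00
Empirical formula: C8H8O3
Empirical-formula mass = 152.15 g/mol; 304 ÷ 152.15 ≈ 2, so the molecular formula is C16H16O6.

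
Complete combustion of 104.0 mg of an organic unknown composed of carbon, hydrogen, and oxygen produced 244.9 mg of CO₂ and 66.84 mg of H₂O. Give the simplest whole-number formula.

C3H4O

mol C = 0.2449 g CO₂ ÷ 44.009 g/mol = 0.0055648 mol
mol H = 2 × 0.06684 g H₂O ÷ 18.015 g/mol = 0.0074205 mol
mass O = 0.1040 − (0.066838 + 0.0074798) = 0.029682 g → mol O = 0.029682 ÷ 15.999 = 0.0018552 mol
Divide by the smallest (0.0018552 mol): C 3.000, H 4.000, O 1.000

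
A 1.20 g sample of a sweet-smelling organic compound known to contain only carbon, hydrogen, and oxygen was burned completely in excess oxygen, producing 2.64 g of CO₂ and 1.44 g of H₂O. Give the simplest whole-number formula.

C3H8O

mol C = 2.64 g CO₂ ÷ 44.009 g/mol = 0.05999 mol
mol H = 2 × 1.44 g H₂O ÷ 18.015 g/mol = 0.1599 mol
mass O = 1.20 − (0.7205 + 0.1611) = 0.3183 g → mol O = 0.3183 ÷ 15.999 = 0.01990 mol
Divide by the smallest (0.01990 mol): C 3.015, H 8.034, O 1.000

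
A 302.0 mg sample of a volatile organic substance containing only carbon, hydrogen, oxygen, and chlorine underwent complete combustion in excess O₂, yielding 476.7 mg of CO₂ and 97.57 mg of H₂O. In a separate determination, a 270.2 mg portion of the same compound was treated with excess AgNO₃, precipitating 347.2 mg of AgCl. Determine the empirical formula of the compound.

mol C = 0.4767 g CO₂ ÷ 44.009 g/mol = 0.010832 mol
mol H = 2 × 0.09757 g H₂O ÷ 18.015 g/mol = 0.010832 mol
From the AgCl data: mol Cl per gram of compound = (0.3472 ÷ 143.318) ÷ 0.2702 = 0.0089659 mol/g, so in the 0.3020 g combustion sample mol Cl = 0.0027077 mol
mass O = 0.3020 − (0.13010 + 0.010919 + 0.095988) = 0.064992 g → mol O = 0.064992 ÷ 15.999 = 0.0040622 mol
Divide by the smallest (0.0027077 mol): C 4.000, H 4.000, Cl 1.000, O 1.500
Multiplying each by 2 gives whole numbers: C 8.00, H 8.00, Cl 2.00, O 3.00

C8H8Cl2O3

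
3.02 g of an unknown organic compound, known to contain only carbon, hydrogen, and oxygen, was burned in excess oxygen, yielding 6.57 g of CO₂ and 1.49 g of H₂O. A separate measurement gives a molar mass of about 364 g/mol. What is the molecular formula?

C18H20O8

mol C = 6.57 g CO₂ ÷ 44.009 g/mol = 0.1493 mol
mol H = 2 × 1.49 g H₂O ÷ 18.015 g/mol = 0.1654 mol
mass O = 3.02 − (1.793 + 0.1667) = 1.060 g → mol O = 1.060 ÷ 15.999 = 0.06626 mol
Divide by the smallest (0.06626 mol): C 2.253, H 2.496, O 1.000
Multiplying each by 4 gives whole numbers: C 9.01, H 9.99, O 4.00
Empirical formula: C9H10O4
Empirical-formula mass = 182.17 g/mol; 364 ÷ 182.17 ≈ 2, so the molecular formula is C18H20O8.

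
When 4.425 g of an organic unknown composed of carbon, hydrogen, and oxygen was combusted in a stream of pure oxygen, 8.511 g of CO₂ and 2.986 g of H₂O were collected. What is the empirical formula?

mol C = 8.511 g CO₂ ÷ 44.009 g/mol = 0.19339 mol
mol H = 2 × 2.986 g H₂O ÷ 18.015 g/mol = 0.33150 mol
mass O = 4.425 − (2.3228 + 0.33415) = 1.7680 g → mol O = 1.7680 ÷ 15.999 = 0.11051 mol
Divide by the smallest (0.11051 mol): C 1.750, H 3.000, O 1.000
Multiplying each by 4 gives whole numbers: C 7.00, H 12.00, O 4.00

C7H12O4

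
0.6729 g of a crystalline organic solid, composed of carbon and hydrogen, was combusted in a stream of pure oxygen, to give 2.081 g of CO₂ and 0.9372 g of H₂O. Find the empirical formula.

mol C = 2.081 g CO₂ ÷ 44.009 g/mol = 0.047286 mol
mol H = 2 × 0.9372 g H₂O ÷ 18.015 g/mol = 0.10405 mol
Divide by the smallest (0.047286 mol): C 1.000, H 2.200
Multiplying each by 5 gives whole numbers: C 5.00, H 11.00

C5H11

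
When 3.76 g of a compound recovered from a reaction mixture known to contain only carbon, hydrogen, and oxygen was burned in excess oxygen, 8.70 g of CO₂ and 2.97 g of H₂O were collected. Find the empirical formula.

C3H5O

mol C = 8.70 g CO₂ ÷ 44.009 g/mol = 0.1977 mol
mol H = 2 × 2.97 g H₂O ÷ 18.015 g/mol = 0.3297 mol
mass O = 3.76 − (2.374 + 0.3324) = 1.053 g → mol O = 1.053 ÷ 15.999 = 0.06583 mol
Divide by the smallest (0.06583 mol): C 3.003, H 5.009, O 1.000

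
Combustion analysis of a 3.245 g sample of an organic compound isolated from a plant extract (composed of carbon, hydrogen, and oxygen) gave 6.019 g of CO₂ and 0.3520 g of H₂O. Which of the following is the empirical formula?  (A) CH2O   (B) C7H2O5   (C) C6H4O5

(B) C7H2O5

mol C = 6.019 g CO₂ ÷ 44.009 g/mol = 0.13677 mol
mol H = 2 × 0.3520 g H₂O ÷ 18.015 g/mol = 0.039079 mol
mass O = 3.245 − (1.6427 + 0.039391) = 1.5629 g → mol O = 1.5629 ÷ 15.999 = 0.097687 mol
Divide by the smallest (0.039079 mol): C 3.500, H 1.000, O 2.500
Multiplying each by 2 gives whole numbers: C 7.00, H 2.00, O 5.00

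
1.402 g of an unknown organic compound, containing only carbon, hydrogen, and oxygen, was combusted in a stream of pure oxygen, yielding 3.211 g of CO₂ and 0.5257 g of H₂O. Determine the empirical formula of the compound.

mol C = 3.211 g CO₂ ÷ 44.009 g/mol = 0.072962 mol
mol H = 2 × 0.5257 g H₂O ÷ 18.015 g/mol = 0.058362 mol
mass O = 1.402 − (0.87635 + 0.058829) = 0.46682 g → mol O = 0.46682 ÷ 15.999 = 0.029178 mol
Divide by the smallest (0.029178 mol): C 2.501, H 2.000, O 1.000
Multiplying each by 2 gives whole numbers: C 5.00, H 4.00, O 2.00

C5H4O2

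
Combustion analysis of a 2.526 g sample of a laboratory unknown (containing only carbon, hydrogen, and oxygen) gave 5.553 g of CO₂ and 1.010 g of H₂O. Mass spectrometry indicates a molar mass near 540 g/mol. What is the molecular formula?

mol C = 5.553 g CO₂ ÷ 44.009 g/mol = 0.12618 mol
mol H = 2 × 1.010 g H₂O ÷ 18.015 g/mol = 0.11213 mol
mass O = 2.526 − (1.5155 + 0.11303) = 0.89744 g → mol O = 0.89744 ÷ 15.999 = 0.056094 mol
Divide by the smallest (0.056094 mol): C 2.249, H 1.999, O 1.000
Multiplying each by 4 gives whole numbers: C 9.00, H 8.00, O 4.00
Empirical formula: C9H8O4
Empirical-formula mass = 180.16 g/mol; 540 ÷ 180.16 ≈ 3, so the molecular formula is C27H24O12.

C27H24O12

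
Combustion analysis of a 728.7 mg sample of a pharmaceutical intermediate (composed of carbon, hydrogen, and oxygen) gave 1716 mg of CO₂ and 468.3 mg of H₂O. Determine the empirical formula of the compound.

C3H4O

mol C = 1.716 g CO₂ ÷ 44.009 g/mol = 0.038992 mol
mol H = 2 × 0.4683 g H₂O ÷ 18.015 g/mol = 0.051990 mol
mass O = 0.7287 − (0.46833 + 0.052406) = 0.20796 g → mol O = 0.20796 ÷ 15.999 = 0.012998 mol
Divide by the smallest (0.012998 mol): C 3.000, H 4.000, O 1.000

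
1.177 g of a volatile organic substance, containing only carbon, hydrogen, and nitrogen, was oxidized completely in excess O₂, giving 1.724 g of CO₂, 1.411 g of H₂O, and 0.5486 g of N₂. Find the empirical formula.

mol C = 1.724 g CO₂ ÷ 44.009 g/mol = 0.039174 mol
mol H = 2 × 1.411 g H₂O ÷ 18.015 g/mol = 0.15665 mol
mol N = 2 × 0.5486 g N₂ ÷ 28.014 g/mol = 0.039166 mol
Divide by the smallest (0.039166 mol): C 1.000, H 4.000, N 1.000

CH4N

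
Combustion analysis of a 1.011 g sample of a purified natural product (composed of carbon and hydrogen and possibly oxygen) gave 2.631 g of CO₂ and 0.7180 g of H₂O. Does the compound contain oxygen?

yes

mol C = 2.631 g CO₂ ÷ 44.009 g/mol = 0.059783 mol
mol H = 2 × 0.7180 g H₂O ÷ 18.015 g/mol = 0.079711 mol
C and H account for only 0.79841 g of the 1.011 g sample; the remaining 0.21259 g must be oxygen.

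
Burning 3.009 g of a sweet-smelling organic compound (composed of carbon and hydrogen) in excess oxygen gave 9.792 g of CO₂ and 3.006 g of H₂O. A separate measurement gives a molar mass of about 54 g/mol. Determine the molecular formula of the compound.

C4H6

mol C = 9.792 g CO₂ ÷ 44.009 g/mol = 0.22250 mol
mol H = 2 × 3.006 g H₂O ÷ 18.015 g/mol = 0.33372 mol
Divide by the smallest (0.22250 mol): C 1.000, H 1.500
Multiplying each by 2 gives whole numbers: C 2.00, H 3.00
Empirical formula: C2H3
Empirical-formula mass = 27.05 g/mol; 54 ÷ 27.05 ≈ 2, so the molecular formula is C4H6.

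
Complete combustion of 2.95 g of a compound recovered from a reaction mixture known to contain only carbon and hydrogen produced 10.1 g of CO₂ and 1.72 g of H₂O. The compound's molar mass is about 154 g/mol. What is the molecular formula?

C12H10

mol C = 10.1 g CO₂ ÷ 44.009 g/mol = 0.2295 mol
mol H = 2 × 1.72 g H₂O ÷ 18.015 g/mol = 0.1910 mol
Divide by the smallest (0.1910 mol): C 1.202, H 1.000
Multiplying each by 5 gives whole numbers: C 6.01, H 5.00
Empirical formula: C6H5
Empirical-formula mass = 77.11 g/mol; 154 ÷ 77.11 ≈ 2, so the molecular formula is C12H10.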